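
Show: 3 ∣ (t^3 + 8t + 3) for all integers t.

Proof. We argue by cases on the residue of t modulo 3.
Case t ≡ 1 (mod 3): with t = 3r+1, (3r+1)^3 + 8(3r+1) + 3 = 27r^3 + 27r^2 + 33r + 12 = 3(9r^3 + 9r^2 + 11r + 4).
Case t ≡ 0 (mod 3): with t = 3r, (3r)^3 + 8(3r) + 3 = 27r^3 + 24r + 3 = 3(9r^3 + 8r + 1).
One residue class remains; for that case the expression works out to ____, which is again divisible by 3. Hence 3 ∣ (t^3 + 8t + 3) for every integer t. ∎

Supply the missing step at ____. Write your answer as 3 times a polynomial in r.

3(9r^3 + 18r^2 + 20r + 9)

Only t ≡ 2 (mod 3) is unaccounted for. Put t = 3r+2:
(3r+2)^3 + 8(3r+2) + 3 expands to 27r^3 + 54r^2 + 60r + 27,
and factoring out 3 leaves 3(9r^3 + 18r^2 + 20r + 9).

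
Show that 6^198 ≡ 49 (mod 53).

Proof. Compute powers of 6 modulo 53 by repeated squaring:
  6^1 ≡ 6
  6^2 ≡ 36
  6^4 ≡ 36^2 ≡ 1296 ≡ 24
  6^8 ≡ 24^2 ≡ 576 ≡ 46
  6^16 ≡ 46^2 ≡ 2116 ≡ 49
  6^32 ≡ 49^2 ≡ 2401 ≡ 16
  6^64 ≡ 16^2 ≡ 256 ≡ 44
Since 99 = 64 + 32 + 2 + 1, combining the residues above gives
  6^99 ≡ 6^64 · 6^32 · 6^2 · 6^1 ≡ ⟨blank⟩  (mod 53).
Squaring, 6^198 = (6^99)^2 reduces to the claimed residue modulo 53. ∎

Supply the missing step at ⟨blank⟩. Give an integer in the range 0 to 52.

7

Multiply the listed residues: 44 · 16 · 36 · 6 = 704 → 25344 → 152064.
Reducing modulo 53: 152064 = 2869·53 + 7, so 6^99 ≡ 7.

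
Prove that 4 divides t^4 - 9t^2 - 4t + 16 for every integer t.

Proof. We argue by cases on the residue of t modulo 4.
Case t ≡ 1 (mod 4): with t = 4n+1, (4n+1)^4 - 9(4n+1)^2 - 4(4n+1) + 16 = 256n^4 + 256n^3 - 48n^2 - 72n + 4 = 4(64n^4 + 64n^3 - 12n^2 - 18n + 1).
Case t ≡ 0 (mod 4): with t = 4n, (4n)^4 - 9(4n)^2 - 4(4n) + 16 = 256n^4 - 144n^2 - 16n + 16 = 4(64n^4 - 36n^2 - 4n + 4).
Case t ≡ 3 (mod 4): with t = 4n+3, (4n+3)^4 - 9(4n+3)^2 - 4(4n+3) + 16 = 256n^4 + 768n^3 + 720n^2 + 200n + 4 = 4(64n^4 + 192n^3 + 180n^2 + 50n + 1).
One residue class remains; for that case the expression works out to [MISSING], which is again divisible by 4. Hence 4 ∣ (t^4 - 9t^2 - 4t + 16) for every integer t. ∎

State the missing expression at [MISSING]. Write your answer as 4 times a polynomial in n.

4(64n^4 + 128n^3 + 60n^2 - 8n - 3)

The residues treated are {1, 0, 3}, so the missing case is t ≡ 2 (mod 4); write t = 4n+2.
Then (4n+2)^4 - 9(4n+2)^2 - 4(4n+2) + 16 = 256n^4 + 512n^3 + 240n^2 - 32n - 12 = 4(64n^4 + 128n^3 + 60n^2 - 8n - 3).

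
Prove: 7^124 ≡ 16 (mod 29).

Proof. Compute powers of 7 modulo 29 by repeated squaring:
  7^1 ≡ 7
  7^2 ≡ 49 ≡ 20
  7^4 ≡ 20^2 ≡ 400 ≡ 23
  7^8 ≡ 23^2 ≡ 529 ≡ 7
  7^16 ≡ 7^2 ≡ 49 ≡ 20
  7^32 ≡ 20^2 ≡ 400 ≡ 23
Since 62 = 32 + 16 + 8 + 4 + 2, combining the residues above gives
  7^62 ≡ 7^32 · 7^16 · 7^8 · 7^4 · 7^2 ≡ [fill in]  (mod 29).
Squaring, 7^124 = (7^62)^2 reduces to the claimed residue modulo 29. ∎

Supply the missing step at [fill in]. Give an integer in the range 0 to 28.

25

Multiply the listed residues: 23 · 20 · 7 · 23 · 20 = 460 → 3220 → 74060 → 1481200.
Reducing modulo 29: 1481200 = 51075·29 + 25, so 7^62 ≡ 25.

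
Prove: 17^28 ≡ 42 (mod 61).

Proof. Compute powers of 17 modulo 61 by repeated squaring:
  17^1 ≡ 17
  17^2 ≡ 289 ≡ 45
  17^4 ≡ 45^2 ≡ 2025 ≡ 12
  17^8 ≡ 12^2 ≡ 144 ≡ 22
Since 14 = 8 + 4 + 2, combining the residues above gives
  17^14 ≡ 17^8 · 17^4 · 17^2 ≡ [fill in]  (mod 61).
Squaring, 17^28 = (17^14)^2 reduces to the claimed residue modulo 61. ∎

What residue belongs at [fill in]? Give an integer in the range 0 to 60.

Multiply the listed residues: 22 · 12 · 45 = 264 → 11880.
Reducing modulo 61: 11880 = 194·61 + 46, so 17^14 ≡ 46.

46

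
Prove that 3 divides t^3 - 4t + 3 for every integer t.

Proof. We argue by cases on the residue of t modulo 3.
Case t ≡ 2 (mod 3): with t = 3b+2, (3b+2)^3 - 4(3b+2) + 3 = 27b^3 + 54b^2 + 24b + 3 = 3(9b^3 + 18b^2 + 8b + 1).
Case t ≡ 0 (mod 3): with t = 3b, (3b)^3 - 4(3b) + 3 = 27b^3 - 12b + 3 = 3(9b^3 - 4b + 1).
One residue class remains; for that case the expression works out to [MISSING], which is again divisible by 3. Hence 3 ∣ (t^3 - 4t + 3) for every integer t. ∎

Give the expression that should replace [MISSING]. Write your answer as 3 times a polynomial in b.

3(9b^3 + 9b^2 - b)

The residues treated are {2, 0}, so the missing case is t ≡ 1 (mod 3); write t = 3b+1.
Then (3b+1)^3 - 4(3b+1) + 3 = 27b^3 + 27b^2 - 3b = 3(9b^3 + 9b^2 - b).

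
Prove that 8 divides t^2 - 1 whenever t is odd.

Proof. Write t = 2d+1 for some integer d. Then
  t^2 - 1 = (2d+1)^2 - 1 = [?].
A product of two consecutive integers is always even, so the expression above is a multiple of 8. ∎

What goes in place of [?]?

4d(d + 1)

(2d+1)^2 - 1 = 4d^2 + 4d + 1 - 1 = 4d^2 + 4d = 4d(d+1).
Since d and d+1 are consecutive, d(d+1) is even, and 4·(even) is a multiple of 8.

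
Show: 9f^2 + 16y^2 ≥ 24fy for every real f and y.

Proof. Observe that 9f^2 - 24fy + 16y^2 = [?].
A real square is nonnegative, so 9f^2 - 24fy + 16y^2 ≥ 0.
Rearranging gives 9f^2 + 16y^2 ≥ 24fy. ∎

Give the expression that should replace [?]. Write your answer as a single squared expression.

The leading and trailing coefficients are 3^2 and 4^2, and 24 = 2·3·4, so the trinomial is (3f - 4y)^2.
Hence 9f^2 - 24fy + 16y^2 ≥ 0.

(3f - 4y)^2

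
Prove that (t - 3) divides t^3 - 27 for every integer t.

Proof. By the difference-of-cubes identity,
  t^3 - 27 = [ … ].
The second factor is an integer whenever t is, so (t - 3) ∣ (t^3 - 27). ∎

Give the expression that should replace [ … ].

(t - 3)(t^2 + 3t + 9)

a^3 - b^3 = (a - b)(a^2 + ab + b^2). With a = t, b = 3:
t^3 - 27 = (t - 3)(t^2 + 3t + 9).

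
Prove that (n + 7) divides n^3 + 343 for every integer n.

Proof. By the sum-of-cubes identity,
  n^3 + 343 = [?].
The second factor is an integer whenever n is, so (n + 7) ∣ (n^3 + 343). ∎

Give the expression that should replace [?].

a^3 + b^3 = (a + b)(a^2 - ab + b^2). With a = n, b = 7:
n^3 + 343 = (n + 7)(n^2 - 7n + 49).

(n + 7)(n^2 - 7n + 49)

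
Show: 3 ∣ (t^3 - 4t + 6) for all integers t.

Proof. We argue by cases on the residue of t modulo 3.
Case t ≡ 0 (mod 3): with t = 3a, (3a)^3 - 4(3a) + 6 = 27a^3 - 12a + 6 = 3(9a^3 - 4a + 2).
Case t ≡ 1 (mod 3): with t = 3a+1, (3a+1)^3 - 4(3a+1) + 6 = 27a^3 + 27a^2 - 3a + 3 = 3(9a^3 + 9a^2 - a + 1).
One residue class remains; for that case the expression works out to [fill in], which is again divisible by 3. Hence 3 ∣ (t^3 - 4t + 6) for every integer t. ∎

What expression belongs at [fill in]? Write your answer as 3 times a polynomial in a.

Only t ≡ 2 (mod 3) is unaccounted for. Put t = 3a+2:
(3a+2)^3 - 4(3a+2) + 6 expands to 27a^3 + 54a^2 + 24a + 6,
and factoring out 3 leaves 3(9a^3 + 18a^2 + 8a + 2).

3(9a^3 + 18a^2 + 8a + 2)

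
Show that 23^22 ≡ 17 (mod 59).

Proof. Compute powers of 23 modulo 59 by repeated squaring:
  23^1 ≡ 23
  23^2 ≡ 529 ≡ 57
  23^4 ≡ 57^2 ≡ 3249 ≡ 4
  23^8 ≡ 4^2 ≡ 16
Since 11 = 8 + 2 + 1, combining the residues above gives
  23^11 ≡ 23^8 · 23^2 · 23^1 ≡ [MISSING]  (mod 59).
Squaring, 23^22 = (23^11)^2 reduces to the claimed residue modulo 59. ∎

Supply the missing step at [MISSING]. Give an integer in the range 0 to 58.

Multiply the listed residues: 16 · 57 · 23 = 912 → 20976.
Reducing modulo 59: 20976 = 355·59 + 31, so 23^11 ≡ 31.

31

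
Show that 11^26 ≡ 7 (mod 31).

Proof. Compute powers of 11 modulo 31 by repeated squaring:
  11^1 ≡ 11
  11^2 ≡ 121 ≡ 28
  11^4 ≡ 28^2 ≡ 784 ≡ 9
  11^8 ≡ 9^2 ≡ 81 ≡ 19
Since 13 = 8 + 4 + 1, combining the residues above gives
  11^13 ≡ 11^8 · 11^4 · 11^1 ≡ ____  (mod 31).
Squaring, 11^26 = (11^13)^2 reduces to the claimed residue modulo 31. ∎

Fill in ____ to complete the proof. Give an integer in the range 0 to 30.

21

Multiply the listed residues: 19 · 9 · 11 = 171 → 1881.
Reducing modulo 31: 1881 = 60·31 + 21, so 11^13 ≡ 21.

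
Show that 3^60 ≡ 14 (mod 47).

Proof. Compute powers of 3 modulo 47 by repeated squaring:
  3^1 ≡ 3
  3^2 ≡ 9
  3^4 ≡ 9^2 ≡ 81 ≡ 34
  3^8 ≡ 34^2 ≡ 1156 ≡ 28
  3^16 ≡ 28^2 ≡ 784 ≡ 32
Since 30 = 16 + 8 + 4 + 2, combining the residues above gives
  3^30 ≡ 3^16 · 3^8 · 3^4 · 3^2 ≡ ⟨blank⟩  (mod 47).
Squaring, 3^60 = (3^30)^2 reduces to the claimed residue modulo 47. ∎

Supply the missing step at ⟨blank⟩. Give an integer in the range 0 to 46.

3^16 · 3^8 · 3^4 · 3^2 ≡ 32 · 28 · 34 · 9 = 274176.
274176 mod 47 = 25, so 3^30 ≡ 25 (mod 47).

25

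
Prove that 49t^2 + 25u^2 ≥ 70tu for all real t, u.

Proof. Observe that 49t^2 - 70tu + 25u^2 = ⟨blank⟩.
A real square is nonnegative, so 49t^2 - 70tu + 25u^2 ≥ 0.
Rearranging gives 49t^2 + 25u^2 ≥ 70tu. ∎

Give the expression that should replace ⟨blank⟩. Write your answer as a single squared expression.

The leading and trailing coefficients are 7^2 and 5^2, and 70 = 2·7·5, so the trinomial is (7t - 5u)^2.
Hence 49t^2 - 70tu + 25u^2 ≥ 0.

(7t - 5u)^2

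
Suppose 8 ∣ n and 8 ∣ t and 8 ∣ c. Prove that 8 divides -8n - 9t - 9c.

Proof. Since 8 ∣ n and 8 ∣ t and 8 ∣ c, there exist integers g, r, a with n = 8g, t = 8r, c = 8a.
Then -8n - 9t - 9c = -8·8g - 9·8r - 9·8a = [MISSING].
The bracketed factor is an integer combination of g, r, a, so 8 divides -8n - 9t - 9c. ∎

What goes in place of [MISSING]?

Each term has a factor of 8: -8·8g - 9·8r - 9·8a = 8·(-9a - 8g - 9r).
Since -9a - 8g - 9r is an integer, 8 ∣ (-8n - 9t - 9c).

8(-9a - 8g - 9r)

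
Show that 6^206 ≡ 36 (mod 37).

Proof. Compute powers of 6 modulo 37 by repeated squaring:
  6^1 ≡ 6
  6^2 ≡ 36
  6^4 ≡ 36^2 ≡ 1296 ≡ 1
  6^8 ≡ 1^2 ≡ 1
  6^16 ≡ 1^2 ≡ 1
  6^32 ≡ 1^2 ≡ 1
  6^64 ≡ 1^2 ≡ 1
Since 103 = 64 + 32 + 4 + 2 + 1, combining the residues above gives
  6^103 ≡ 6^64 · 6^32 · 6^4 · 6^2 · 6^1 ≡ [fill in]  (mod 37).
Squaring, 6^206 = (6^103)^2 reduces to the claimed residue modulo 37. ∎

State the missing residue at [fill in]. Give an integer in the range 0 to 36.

31

6^64 · 6^32 · 6^4 · 6^2 · 6^1 ≡ 1 · 1 · 1 · 36 · 6 = 216.
216 mod 37 = 31, so 6^103 ≡ 31 (mod 37).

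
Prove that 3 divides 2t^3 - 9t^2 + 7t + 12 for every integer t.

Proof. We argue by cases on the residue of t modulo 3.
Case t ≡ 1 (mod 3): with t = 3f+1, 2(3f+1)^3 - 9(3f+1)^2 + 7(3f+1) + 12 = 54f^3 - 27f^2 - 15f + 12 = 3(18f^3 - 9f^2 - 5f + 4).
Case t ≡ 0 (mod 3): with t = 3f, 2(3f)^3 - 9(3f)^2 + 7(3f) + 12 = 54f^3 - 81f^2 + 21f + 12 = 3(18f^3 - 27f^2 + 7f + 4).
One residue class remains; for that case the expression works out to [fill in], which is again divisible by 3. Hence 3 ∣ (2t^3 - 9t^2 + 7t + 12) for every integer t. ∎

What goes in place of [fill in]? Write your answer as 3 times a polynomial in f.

The residues treated are {1, 0}, so the missing case is t ≡ 2 (mod 3); write t = 3f+2.
Then 2(3f+2)^3 - 9(3f+2)^2 + 7(3f+2) + 12 = 54f^3 + 27f^2 - 15f + 6 = 3(18f^3 + 9f^2 - 5f + 2).

3(18f^3 + 9f^2 - 5f + 2)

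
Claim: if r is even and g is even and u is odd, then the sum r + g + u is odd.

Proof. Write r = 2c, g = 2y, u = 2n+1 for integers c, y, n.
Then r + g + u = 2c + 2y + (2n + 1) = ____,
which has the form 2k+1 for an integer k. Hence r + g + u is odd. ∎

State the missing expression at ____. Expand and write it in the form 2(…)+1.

Expanding: 2c + 2y + (2n + 1) = 2c + 2n + 2y + 1.
Every term except the constant is even, so this is 2(c + n + y) + 1,
and c + n + y ∈ ℤ gives the required form.

2(c + n + y) + 1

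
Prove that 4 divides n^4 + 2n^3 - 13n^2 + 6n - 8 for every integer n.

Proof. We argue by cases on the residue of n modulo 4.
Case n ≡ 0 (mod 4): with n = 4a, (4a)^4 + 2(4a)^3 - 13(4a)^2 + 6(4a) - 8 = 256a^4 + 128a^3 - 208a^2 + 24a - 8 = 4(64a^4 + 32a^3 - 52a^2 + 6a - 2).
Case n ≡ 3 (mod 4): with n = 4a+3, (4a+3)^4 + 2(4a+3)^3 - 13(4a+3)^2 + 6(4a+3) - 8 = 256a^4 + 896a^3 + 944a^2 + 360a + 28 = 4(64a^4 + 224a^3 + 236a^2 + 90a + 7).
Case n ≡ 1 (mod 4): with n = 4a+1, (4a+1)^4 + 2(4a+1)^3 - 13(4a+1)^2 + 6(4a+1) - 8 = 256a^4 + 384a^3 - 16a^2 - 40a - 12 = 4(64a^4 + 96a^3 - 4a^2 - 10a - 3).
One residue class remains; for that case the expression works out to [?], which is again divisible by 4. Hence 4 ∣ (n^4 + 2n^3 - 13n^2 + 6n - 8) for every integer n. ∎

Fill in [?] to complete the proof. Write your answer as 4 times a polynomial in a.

Only n ≡ 2 (mod 4) is unaccounted for. Put n = 4a+2:
(4a+2)^4 + 2(4a+2)^3 - 13(4a+2)^2 + 6(4a+2) - 8 expands to 256a^4 + 640a^3 + 368a^2 + 40a - 16,
and factoring out 4 leaves 4(64a^4 + 160a^3 + 92a^2 + 10a - 4).

4(64a^4 + 160a^3 + 92a^2 + 10a - 4)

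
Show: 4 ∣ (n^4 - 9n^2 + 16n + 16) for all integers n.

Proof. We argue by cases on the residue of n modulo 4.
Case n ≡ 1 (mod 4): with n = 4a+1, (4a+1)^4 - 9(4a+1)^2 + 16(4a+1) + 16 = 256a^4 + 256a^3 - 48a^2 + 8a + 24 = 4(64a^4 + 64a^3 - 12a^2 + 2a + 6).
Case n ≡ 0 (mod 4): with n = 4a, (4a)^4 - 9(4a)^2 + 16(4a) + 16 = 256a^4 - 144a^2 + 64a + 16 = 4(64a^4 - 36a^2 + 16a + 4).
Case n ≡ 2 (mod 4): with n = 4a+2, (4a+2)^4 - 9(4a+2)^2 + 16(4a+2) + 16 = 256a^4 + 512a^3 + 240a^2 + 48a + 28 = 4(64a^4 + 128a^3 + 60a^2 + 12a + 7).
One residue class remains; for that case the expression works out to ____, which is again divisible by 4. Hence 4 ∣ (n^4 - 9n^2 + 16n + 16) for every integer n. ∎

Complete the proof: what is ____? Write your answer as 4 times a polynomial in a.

The residues treated are {1, 0, 2}, so the missing case is n ≡ 3 (mod 4); write n = 4a+3.
Then (4a+3)^4 - 9(4a+3)^2 + 16(4a+3) + 16 = 256a^4 + 768a^3 + 720a^2 + 280a + 64 = 4(64a^4 + 192a^3 + 180a^2 + 70a + 16).

4(64a^4 + 192a^3 + 180a^2 + 70a + 16)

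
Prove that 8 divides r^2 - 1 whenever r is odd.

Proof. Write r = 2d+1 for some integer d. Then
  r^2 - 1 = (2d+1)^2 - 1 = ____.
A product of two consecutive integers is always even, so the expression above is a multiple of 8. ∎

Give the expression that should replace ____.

4d(d + 1)

(2d+1)^2 - 1 = 4d^2 + 4d + 1 - 1 = 4d^2 + 4d = 4d(d+1).
Since d and d+1 are consecutive, d(d+1) is even, and 4·(even) is a multiple of 8.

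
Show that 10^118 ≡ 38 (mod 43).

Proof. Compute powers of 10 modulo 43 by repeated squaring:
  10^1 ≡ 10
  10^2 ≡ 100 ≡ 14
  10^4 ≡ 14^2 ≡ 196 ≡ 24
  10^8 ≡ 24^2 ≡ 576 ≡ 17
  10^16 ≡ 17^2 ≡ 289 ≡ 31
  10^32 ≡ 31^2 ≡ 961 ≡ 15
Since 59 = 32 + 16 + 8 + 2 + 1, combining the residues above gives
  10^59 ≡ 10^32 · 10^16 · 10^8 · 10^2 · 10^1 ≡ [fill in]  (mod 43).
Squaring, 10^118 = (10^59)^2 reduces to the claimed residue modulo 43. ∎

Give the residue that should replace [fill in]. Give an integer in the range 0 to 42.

Multiply the listed residues: 15 · 31 · 17 · 14 · 10 = 465 → 7905 → 110670 → 1106700.
Reducing modulo 43: 1106700 = 25737·43 + 9, so 10^59 ≡ 9.

9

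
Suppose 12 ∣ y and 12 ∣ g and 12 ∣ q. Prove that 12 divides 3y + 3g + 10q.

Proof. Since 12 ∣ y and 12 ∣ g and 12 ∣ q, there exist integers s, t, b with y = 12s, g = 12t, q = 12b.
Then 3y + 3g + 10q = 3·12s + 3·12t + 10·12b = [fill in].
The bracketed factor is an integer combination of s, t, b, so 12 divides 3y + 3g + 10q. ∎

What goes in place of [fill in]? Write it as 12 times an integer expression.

Each term has a factor of 12: 3·12s + 3·12t + 10·12b = 12·(10b + 3s + 3t).
Since 10b + 3s + 3t is an integer, 12 ∣ (3y + 3g + 10q).

12(10b + 3s + 3t)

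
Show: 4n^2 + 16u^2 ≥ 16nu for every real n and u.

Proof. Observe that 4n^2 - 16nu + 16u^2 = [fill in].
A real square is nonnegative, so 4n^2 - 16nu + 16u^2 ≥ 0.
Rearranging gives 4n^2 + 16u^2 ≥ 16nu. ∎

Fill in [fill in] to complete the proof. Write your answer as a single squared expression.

The leading and trailing coefficients are 2^2 and 4^2, and 16 = 2·2·4, so the trinomial is (2n - 4u)^2.
Hence 4n^2 - 16nu + 16u^2 ≥ 0.

(2n - 4u)^2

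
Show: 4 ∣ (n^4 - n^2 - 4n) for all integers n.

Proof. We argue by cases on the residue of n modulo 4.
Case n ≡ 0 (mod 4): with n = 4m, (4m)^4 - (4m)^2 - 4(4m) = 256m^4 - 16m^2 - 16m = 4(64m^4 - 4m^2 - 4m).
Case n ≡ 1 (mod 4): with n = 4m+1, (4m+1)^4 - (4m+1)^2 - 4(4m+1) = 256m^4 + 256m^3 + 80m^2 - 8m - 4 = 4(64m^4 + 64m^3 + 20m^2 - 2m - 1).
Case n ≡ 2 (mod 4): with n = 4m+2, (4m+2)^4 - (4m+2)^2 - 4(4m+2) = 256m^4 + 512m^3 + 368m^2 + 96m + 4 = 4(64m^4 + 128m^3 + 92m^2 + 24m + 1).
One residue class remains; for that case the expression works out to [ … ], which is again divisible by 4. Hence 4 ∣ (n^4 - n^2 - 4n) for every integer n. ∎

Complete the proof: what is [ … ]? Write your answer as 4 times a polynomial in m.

Only n ≡ 3 (mod 4) is unaccounted for. Put n = 4m+3:
(4m+3)^4 - (4m+3)^2 - 4(4m+3) expands to 256m^4 + 768m^3 + 848m^2 + 392m + 60,
and factoring out 4 leaves 4(64m^4 + 192m^3 + 212m^2 + 98m + 15).

4(64m^4 + 192m^3 + 212m^2 + 98m + 15)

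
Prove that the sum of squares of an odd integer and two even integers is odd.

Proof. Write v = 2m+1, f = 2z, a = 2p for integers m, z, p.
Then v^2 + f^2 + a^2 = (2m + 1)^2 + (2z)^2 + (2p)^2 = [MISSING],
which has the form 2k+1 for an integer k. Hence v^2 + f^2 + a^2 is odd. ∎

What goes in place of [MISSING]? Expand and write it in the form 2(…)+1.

Expanding: (2m + 1)^2 + (2z)^2 + (2p)^2 = 4m^2 + 4m + 4p^2 + 4z^2 + 1.
Every term except the constant is even, so this is 2(2m^2 + 2m + 2p^2 + 2z^2) + 1,
and 2m^2 + 2m + 2p^2 + 2z^2 ∈ ℤ gives the required form.

2(2m^2 + 2m + 2p^2 + 2z^2) + 1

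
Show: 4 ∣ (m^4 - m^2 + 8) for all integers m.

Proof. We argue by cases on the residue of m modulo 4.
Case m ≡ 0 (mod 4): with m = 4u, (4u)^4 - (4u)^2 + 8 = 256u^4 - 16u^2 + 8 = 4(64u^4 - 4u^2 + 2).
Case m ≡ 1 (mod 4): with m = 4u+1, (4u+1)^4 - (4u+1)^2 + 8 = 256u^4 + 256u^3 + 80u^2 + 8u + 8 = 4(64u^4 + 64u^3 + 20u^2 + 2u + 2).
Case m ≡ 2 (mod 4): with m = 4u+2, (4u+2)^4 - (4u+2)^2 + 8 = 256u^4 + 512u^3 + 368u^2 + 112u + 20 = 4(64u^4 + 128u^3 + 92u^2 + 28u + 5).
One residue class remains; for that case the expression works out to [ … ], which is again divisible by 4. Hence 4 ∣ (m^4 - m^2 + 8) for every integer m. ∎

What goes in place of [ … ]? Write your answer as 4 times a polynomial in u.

4(64u^4 + 192u^3 + 212u^2 + 102u + 20)

Only m ≡ 3 (mod 4) is unaccounted for. Put m = 4u+3:
(4u+3)^4 - (4u+3)^2 + 8 expands to 256u^4 + 768u^3 + 848u^2 + 408u + 80,
and factoring out 4 leaves 4(64u^4 + 192u^3 + 212u^2 + 102u + 20).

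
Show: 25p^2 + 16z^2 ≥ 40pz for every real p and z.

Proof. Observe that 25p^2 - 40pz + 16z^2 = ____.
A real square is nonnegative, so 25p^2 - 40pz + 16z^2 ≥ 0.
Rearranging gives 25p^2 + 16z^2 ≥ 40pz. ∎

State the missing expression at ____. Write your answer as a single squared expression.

25p^2 - 40pz + 16z^2 is a perfect-square trinomial: the outer terms are (5p)^2 and (4z)^2, and the cross term is -2·5p·4z.
So 25p^2 - 40pz + 16z^2 = (5p - 4z)^2 ≥ 0.

(5p - 4z)^2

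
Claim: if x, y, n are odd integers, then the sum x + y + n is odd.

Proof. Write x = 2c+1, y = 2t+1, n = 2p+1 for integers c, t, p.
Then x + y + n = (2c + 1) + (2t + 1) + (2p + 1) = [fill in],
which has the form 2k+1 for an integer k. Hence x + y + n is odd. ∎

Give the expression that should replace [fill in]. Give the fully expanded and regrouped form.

2(c + p + t + 1) + 1

(2c + 1) + (2t + 1) + (2p + 1) = 2c + 2p + 2t + 3
= 2(c + p + t + 1) + 1.
Since c + p + t + 1 is an integer, the sum is of the form 2k+1 for an integer k.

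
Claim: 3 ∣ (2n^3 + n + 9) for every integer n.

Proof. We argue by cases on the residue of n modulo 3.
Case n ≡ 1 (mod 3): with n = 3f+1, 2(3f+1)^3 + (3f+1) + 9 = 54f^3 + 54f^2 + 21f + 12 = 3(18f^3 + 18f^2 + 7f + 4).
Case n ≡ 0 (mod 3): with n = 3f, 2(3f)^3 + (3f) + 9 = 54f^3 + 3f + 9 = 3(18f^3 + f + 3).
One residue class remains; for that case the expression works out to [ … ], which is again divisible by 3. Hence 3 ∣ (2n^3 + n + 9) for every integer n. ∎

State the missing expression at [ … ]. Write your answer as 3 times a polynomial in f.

3(18f^3 + 36f^2 + 25f + 9)

The residues treated are {1, 0}, so the missing case is n ≡ 2 (mod 3); write n = 3f+2.
Then 2(3f+2)^3 + (3f+2) + 9 = 54f^3 + 108f^2 + 75f + 27 = 3(18f^3 + 36f^2 + 25f + 9).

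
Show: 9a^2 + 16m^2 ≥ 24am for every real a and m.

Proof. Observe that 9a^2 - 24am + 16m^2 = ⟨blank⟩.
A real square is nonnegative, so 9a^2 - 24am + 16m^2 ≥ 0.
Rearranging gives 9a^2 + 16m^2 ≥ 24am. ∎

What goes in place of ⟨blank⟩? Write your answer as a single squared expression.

(3a - 4m)^2

9a^2 - 24am + 16m^2 is a perfect-square trinomial: the outer terms are (3a)^2 and (4m)^2, and the cross term is -2·3a·4m.
So 9a^2 - 24am + 16m^2 = (3a - 4m)^2 ≥ 0.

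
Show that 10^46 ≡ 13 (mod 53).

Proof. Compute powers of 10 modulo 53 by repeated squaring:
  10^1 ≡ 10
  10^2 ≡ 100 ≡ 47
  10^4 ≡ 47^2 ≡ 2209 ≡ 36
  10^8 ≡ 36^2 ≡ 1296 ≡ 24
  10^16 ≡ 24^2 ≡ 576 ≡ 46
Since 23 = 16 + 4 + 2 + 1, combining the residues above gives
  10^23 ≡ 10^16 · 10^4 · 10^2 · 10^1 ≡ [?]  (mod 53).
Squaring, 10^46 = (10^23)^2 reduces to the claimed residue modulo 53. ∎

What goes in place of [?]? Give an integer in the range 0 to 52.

15

Multiply the listed residues: 46 · 36 · 47 · 10 = 1656 → 77832 → 778320.
Reducing modulo 53: 778320 = 14685·53 + 15, so 10^23 ≡ 15.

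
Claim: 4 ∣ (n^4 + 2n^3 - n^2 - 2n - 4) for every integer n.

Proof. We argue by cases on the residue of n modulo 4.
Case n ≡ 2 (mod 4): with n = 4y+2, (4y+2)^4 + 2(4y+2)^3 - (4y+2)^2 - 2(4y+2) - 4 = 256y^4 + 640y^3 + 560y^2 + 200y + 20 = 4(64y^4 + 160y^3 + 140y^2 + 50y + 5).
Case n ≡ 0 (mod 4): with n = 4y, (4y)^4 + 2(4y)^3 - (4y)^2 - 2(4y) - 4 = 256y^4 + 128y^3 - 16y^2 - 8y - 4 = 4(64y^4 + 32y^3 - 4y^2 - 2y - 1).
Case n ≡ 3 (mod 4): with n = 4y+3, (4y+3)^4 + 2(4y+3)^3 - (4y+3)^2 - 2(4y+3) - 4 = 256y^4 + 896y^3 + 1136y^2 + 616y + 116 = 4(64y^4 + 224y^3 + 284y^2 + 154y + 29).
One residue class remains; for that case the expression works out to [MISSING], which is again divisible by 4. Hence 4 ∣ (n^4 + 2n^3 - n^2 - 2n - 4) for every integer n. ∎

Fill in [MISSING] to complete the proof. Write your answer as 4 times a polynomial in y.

4(64y^4 + 96y^3 + 44y^2 + 6y - 1)

Only n ≡ 1 (mod 4) is unaccounted for. Put n = 4y+1:
(4y+1)^4 + 2(4y+1)^3 - (4y+1)^2 - 2(4y+1) - 4 expands to 256y^4 + 384y^3 + 176y^2 + 24y - 4,
and factoring out 4 leaves 4(64y^4 + 96y^3 + 44y^2 + 6y - 1).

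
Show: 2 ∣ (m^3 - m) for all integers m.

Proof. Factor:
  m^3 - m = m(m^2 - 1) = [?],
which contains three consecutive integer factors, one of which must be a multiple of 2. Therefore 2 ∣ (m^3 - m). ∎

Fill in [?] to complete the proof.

m(m^2 - 1) = m(m - 1)(m + 1) = (m - 1)m(m + 1).
These three factors are consecutive integers, so their product is divisible by 2.

(m - 1)m(m + 1)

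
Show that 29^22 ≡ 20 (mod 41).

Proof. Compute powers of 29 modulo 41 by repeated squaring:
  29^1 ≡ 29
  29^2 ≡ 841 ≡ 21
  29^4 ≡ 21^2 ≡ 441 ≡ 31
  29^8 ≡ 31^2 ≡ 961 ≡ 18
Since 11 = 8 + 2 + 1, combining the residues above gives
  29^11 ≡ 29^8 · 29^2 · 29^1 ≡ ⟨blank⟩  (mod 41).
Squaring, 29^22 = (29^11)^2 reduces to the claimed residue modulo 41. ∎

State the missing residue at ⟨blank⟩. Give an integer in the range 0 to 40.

Multiply the listed residues: 18 · 21 · 29 = 378 → 10962.
Reducing modulo 41: 10962 = 267·41 + 15, so 29^11 ≡ 15.

15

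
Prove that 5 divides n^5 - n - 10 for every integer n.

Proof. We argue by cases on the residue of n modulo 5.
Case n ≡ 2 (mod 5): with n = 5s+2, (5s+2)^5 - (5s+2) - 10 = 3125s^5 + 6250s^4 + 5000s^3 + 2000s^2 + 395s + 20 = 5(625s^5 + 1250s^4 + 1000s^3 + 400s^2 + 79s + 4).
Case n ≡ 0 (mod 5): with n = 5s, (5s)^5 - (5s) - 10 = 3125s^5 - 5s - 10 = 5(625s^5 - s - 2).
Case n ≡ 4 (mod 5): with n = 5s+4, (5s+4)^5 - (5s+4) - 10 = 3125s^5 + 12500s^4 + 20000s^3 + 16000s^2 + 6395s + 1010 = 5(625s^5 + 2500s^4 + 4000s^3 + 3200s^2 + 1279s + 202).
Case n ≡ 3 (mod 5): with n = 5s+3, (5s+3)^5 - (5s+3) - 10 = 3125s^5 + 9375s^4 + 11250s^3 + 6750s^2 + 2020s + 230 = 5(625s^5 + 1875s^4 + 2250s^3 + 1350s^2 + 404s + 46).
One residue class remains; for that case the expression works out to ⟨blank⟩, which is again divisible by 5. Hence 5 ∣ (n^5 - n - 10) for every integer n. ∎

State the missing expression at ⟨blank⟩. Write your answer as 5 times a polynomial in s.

The residues treated are {2, 0, 4, 3}, so the missing case is n ≡ 1 (mod 5); write n = 5s+1.
Then (5s+1)^5 - (5s+1) - 10 = 3125s^5 + 3125s^4 + 1250s^3 + 250s^2 + 20s - 10 = 5(625s^5 + 625s^4 + 250s^3 + 50s^2 + 4s - 2).

5(625s^5 + 625s^4 + 250s^3 + 50s^2 + 4s - 2)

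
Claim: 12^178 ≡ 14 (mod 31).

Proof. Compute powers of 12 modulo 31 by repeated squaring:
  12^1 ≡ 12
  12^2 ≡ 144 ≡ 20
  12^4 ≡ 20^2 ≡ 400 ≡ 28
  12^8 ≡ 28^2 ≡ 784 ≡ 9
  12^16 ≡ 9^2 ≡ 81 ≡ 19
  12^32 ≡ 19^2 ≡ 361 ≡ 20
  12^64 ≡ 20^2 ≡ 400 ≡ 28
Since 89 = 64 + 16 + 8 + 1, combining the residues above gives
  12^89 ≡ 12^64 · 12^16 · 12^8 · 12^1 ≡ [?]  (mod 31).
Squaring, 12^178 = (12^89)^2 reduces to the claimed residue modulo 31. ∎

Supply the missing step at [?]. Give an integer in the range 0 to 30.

13

12^64 · 12^16 · 12^8 · 12^1 ≡ 28 · 19 · 9 · 12 = 57456.
57456 mod 31 = 13, so 12^89 ≡ 13 (mod 31).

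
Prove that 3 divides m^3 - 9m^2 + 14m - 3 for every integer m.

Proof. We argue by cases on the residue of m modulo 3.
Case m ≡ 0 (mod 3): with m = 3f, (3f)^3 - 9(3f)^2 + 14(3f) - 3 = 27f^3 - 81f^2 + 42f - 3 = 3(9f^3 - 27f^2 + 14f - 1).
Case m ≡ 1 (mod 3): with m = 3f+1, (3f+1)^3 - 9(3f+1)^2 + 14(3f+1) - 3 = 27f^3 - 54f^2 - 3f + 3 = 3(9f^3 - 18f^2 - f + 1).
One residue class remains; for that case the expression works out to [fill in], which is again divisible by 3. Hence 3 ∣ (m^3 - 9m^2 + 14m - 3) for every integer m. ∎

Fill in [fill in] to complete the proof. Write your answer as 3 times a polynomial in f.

Only m ≡ 2 (mod 3) is unaccounted for. Put m = 3f+2:
(3f+2)^3 - 9(3f+2)^2 + 14(3f+2) - 3 expands to 27f^3 - 27f^2 - 30f - 3,
and factoring out 3 leaves 3(9f^3 - 9f^2 - 10f - 1).

3(9f^3 - 9f^2 - 10f - 1)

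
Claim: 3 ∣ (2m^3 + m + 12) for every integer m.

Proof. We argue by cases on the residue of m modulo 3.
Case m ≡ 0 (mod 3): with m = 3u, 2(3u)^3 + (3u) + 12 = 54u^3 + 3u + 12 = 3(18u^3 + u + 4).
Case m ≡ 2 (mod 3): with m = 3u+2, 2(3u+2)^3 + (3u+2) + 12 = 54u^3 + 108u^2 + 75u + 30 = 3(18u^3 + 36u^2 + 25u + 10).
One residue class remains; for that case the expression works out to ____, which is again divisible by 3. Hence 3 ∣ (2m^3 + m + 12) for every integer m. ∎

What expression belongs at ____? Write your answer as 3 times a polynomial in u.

Only m ≡ 1 (mod 3) is unaccounted for. Put m = 3u+1:
2(3u+1)^3 + (3u+1) + 12 expands to 54u^3 + 54u^2 + 21u + 15,
and factoring out 3 leaves 3(18u^3 + 18u^2 + 7u + 5).

3(18u^3 + 18u^2 + 7u + 5)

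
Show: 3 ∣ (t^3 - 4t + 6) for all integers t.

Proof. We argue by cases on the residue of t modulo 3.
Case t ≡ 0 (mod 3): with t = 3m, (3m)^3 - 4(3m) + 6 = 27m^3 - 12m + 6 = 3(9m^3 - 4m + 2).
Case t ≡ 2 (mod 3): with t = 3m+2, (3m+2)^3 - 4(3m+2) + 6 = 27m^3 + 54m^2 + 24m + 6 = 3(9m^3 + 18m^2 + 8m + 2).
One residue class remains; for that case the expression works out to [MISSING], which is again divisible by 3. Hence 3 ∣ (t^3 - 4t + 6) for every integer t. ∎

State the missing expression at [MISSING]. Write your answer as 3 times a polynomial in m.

Only t ≡ 1 (mod 3) is unaccounted for. Put t = 3m+1:
(3m+1)^3 - 4(3m+1) + 6 expands to 27m^3 + 27m^2 - 3m + 3,
and factoring out 3 leaves 3(9m^3 + 9m^2 - m + 1).

3(9m^3 + 9m^2 - m + 1)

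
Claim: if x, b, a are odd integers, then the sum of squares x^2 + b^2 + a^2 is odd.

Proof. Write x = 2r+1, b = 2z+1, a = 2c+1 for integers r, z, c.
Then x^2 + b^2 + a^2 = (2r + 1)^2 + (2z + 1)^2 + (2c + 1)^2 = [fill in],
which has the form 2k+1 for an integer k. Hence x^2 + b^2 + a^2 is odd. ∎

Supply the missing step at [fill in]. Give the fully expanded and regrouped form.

(2r + 1)^2 + (2z + 1)^2 + (2c + 1)^2 = 4c^2 + 4c + 4r^2 + 4r + 4z^2 + 4z + 3
= 2(2c^2 + 2c + 2r^2 + 2r + 2z^2 + 2z + 1) + 1.
Since 2c^2 + 2c + 2r^2 + 2r + 2z^2 + 2z + 1 is an integer, the sum of squares is of the form 2k+1 for an integer k.

2(2c^2 + 2c + 2r^2 + 2r + 2z^2 + 2z + 1) + 1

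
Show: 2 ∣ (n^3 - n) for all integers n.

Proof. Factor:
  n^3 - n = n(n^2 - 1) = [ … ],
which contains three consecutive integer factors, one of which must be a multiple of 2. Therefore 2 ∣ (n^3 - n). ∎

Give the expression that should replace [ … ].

n(n^2 - 1) = n(n - 1)(n + 1) = (n - 1)n(n + 1).
These three factors are consecutive integers, so their product is divisible by 2.

(n - 1)n(n + 1)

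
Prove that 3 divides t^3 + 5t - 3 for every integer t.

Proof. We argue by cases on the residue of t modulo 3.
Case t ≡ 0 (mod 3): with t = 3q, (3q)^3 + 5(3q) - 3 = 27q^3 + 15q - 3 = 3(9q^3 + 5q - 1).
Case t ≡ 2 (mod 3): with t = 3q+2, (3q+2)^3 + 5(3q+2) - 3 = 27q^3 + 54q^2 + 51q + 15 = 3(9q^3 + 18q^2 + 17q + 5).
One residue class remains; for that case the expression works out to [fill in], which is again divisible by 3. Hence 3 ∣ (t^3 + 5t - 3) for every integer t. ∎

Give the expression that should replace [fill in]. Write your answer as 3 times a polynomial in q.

The residues treated are {0, 2}, so the missing case is t ≡ 1 (mod 3); write t = 3q+1.
Then (3q+1)^3 + 5(3q+1) - 3 = 27q^3 + 27q^2 + 24q + 3 = 3(9q^3 + 9q^2 + 8q + 1).

3(9q^3 + 9q^2 + 8q + 1)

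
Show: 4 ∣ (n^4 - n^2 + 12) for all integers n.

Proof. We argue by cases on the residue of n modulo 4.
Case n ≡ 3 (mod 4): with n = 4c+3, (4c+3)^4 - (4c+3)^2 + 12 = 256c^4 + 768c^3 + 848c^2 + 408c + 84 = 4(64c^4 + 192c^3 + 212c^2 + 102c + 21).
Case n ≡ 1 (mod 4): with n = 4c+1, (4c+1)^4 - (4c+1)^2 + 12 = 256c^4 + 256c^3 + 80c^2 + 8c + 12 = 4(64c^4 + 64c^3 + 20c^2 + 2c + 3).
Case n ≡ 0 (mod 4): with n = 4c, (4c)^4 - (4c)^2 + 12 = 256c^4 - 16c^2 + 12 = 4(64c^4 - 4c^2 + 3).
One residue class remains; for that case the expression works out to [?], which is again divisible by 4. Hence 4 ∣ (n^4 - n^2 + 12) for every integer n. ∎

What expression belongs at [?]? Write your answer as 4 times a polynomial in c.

The residues treated are {3, 1, 0}, so the missing case is n ≡ 2 (mod 4); write n = 4c+2.
Then (4c+2)^4 - (4c+2)^2 + 12 = 256c^4 + 512c^3 + 368c^2 + 112c + 24 = 4(64c^4 + 128c^3 + 92c^2 + 28c + 6).

4(64c^4 + 128c^3 + 92c^2 + 28c + 6)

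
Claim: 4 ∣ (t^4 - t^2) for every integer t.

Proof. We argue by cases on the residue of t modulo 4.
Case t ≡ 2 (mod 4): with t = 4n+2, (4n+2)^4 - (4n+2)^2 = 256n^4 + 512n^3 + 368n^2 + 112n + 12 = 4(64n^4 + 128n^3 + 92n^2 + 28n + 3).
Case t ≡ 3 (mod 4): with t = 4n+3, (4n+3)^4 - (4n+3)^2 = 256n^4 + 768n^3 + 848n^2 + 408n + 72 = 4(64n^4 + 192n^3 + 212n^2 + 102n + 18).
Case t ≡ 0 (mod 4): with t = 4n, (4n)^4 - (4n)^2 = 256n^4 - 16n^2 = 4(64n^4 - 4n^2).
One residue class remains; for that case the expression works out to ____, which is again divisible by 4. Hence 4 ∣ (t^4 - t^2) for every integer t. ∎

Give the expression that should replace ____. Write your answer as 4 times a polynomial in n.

4(64n^4 + 64n^3 + 20n^2 + 2n)

Only t ≡ 1 (mod 4) is unaccounted for. Put t = 4n+1:
(4n+1)^4 - (4n+1)^2 expands to 256n^4 + 256n^3 + 80n^2 + 8n,
and factoring out 4 leaves 4(64n^4 + 64n^3 + 20n^2 + 2n).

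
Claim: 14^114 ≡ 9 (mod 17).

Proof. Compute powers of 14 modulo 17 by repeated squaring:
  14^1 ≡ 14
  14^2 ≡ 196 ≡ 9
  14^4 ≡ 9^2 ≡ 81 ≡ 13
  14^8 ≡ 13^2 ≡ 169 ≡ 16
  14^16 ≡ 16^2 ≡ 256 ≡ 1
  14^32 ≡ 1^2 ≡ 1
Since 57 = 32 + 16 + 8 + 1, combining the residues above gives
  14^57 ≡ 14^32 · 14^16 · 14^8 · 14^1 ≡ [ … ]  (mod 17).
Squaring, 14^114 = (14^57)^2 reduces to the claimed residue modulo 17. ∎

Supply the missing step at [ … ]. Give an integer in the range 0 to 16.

3

14^32 · 14^16 · 14^8 · 14^1 ≡ 1 · 1 · 16 · 14 = 224.
224 mod 17 = 3, so 14^57 ≡ 3 (mod 17).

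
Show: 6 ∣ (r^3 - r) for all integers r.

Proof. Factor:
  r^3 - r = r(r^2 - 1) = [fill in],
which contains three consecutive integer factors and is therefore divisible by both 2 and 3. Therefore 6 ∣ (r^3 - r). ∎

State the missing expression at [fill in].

r(r^2 - 1) = r(r - 1)(r + 1) = (r - 1)r(r + 1).
These three factors are consecutive integers, so their product is divisible by 6.

(r - 1)r(r + 1)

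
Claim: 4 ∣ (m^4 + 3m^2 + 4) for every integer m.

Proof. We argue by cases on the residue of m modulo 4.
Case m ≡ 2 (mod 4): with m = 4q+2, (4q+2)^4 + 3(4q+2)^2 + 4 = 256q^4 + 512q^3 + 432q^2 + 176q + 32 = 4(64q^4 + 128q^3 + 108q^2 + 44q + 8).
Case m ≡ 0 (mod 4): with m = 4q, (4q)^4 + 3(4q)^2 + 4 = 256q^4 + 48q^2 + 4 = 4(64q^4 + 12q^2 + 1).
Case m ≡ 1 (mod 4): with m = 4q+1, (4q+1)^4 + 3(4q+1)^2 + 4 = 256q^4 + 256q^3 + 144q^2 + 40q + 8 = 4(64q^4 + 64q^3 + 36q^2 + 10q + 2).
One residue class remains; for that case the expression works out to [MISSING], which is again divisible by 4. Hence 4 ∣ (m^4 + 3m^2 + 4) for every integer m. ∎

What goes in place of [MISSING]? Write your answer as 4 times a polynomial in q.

Only m ≡ 3 (mod 4) is unaccounted for. Put m = 4q+3:
(4q+3)^4 + 3(4q+3)^2 + 4 expands to 256q^4 + 768q^3 + 912q^2 + 504q + 112,
and factoring out 4 leaves 4(64q^4 + 192q^3 + 228q^2 + 126q + 28).

4(64q^4 + 192q^3 + 228q^2 + 126q + 28)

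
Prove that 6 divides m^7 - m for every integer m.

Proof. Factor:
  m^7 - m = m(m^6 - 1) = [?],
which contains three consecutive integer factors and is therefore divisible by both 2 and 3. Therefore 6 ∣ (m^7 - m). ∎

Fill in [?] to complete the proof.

m^6 - 1 = (m^2 - 1)(m^4 + m^2 + 1), and m^2 - 1 = (m-1)(m+1).
So m(m^6 - 1) = (m - 1)m(m + 1)(m^4 + m^2 + 1).

(m - 1)m(m + 1)(m^4 + m^2 + 1)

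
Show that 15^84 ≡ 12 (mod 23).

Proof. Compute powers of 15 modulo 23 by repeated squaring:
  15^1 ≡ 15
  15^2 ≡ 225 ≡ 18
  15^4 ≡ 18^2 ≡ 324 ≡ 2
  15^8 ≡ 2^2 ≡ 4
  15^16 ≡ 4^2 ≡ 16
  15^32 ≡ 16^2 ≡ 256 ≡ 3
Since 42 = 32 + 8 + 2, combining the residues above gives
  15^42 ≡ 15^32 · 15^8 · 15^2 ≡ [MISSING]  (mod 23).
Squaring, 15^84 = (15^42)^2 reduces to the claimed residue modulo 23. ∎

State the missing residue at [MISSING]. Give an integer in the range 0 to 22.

9

Multiply the listed residues: 3 · 4 · 18 = 12 → 216.
Reducing modulo 23: 216 = 9·23 + 9, so 15^42 ≡ 9.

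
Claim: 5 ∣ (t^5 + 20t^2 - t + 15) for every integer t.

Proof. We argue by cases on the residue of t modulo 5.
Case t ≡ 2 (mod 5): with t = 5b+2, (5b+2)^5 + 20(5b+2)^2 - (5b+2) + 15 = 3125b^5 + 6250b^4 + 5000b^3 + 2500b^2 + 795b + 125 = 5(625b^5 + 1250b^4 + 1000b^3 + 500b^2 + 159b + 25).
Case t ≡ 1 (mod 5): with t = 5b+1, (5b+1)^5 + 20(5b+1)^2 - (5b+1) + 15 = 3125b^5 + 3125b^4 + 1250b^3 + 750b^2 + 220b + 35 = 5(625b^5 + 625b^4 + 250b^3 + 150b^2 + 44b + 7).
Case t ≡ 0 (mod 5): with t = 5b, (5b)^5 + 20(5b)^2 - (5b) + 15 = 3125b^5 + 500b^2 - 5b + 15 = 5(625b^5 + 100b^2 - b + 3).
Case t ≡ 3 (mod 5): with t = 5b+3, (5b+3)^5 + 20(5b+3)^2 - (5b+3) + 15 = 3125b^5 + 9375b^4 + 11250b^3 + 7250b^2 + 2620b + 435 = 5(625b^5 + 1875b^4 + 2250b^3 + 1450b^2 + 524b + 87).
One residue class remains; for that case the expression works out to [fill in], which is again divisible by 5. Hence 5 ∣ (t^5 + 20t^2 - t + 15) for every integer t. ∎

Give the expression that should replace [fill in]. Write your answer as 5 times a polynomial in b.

The residues treated are {2, 1, 0, 3}, so the missing case is t ≡ 4 (mod 5); write t = 5b+4.
Then (5b+4)^5 + 20(5b+4)^2 - (5b+4) + 15 = 3125b^5 + 12500b^4 + 20000b^3 + 16500b^2 + 7195b + 1355 = 5(625b^5 + 2500b^4 + 4000b^3 + 3300b^2 + 1439b + 271).

5(625b^5 + 2500b^4 + 4000b^3 + 3300b^2 + 1439b + 271)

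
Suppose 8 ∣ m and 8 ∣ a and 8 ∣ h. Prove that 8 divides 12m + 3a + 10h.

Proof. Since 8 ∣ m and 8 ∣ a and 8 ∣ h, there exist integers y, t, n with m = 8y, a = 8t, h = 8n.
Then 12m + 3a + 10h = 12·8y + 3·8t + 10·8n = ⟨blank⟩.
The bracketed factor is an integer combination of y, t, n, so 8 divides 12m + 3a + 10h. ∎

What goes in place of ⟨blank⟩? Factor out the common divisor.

Each term has a factor of 8: 12·8y + 3·8t + 10·8n = 8·(10n + 3t + 12y).
Since 10n + 3t + 12y is an integer, 8 ∣ (12m + 3a + 10h).

8(10n + 3t + 12y)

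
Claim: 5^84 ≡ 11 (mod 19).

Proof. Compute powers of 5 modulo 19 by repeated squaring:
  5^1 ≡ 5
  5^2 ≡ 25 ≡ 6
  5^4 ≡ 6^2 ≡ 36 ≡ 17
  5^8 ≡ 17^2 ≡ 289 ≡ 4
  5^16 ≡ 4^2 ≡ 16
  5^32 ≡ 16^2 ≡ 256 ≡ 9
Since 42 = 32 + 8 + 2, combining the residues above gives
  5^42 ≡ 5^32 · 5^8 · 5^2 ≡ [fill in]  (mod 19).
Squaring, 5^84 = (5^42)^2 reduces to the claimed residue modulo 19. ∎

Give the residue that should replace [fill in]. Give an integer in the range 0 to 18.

5^32 · 5^8 · 5^2 ≡ 9 · 4 · 6 = 216.
216 mod 19 = 7, so 5^42 ≡ 7 (mod 19).

7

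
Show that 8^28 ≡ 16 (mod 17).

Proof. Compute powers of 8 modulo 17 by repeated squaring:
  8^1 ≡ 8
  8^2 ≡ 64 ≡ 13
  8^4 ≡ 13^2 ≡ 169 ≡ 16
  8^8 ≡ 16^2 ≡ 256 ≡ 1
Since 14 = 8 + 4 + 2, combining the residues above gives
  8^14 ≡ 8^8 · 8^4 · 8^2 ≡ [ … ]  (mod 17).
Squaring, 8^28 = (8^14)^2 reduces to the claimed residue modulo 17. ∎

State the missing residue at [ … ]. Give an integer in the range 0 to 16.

4

8^8 · 8^4 · 8^2 ≡ 1 · 16 · 13 = 208.
208 mod 17 = 4, so 8^14 ≡ 4 (mod 17).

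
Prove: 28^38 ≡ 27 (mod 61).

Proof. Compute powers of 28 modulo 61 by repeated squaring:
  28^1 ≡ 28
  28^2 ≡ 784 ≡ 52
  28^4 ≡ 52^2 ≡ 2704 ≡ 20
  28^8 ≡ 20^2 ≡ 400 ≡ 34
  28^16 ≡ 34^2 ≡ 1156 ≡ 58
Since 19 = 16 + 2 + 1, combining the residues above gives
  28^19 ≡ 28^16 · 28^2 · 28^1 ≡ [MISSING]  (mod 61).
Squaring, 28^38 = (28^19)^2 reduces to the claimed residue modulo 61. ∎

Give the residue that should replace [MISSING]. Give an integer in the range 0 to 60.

28^16 · 28^2 · 28^1 ≡ 58 · 52 · 28 = 84448.
84448 mod 61 = 24, so 28^19 ≡ 24 (mod 61).

24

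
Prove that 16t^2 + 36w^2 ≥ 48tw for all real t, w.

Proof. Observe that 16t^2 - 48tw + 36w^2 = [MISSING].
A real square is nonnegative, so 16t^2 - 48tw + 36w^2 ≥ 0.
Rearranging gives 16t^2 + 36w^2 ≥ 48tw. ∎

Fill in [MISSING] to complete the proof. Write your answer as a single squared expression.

The leading and trailing coefficients are 4^2 and 6^2, and 48 = 2·4·6, so the trinomial is (4t - 6w)^2.
Hence 16t^2 - 48tw + 36w^2 ≥ 0.

(4t - 6w)^2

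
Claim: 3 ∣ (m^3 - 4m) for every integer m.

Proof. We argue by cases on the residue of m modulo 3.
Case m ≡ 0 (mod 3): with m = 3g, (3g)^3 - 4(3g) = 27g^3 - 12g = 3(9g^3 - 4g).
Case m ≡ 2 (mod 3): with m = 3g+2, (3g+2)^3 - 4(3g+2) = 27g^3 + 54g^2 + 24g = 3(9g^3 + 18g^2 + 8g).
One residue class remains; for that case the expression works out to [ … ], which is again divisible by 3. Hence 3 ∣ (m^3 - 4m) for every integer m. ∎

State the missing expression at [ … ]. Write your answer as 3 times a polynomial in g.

Only m ≡ 1 (mod 3) is unaccounted for. Put m = 3g+1:
(3g+1)^3 - 4(3g+1) expands to 27g^3 + 27g^2 - 3g - 3,
and factoring out 3 leaves 3(9g^3 + 9g^2 - g - 1).

3(9g^3 + 9g^2 - g - 1)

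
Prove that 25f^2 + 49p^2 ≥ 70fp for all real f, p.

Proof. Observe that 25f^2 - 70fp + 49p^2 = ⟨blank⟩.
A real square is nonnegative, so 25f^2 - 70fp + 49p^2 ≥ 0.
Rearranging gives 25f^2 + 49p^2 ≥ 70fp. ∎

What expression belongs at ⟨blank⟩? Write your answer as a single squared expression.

The leading and trailing coefficients are 5^2 and 7^2, and 70 = 2·5·7, so the trinomial is (5f - 7p)^2.
Hence 25f^2 - 70fp + 49p^2 ≥ 0.

(5f - 7p)^2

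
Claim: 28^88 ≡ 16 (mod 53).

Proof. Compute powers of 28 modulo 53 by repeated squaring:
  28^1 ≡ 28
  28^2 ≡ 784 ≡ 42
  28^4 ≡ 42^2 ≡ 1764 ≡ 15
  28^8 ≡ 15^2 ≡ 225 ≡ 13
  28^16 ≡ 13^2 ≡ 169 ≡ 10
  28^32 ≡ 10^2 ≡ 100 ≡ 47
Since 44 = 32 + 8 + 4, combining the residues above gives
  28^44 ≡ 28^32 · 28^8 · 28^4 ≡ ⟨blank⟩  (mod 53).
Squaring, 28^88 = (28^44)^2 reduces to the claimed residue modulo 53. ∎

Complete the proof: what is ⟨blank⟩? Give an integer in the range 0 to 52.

28^32 · 28^8 · 28^4 ≡ 47 · 13 · 15 = 9165.
9165 mod 53 = 49, so 28^44 ≡ 49 (mod 53).

49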